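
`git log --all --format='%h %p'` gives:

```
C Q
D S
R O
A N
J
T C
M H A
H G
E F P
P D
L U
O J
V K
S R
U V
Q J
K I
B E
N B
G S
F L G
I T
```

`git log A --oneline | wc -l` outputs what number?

20

Walking parent pointers from A: reachable set = {A, B, C, D, E, F, G, I, J, K, L, N, O, P, Q, R, S, T, U, V}.
That is 20 commits.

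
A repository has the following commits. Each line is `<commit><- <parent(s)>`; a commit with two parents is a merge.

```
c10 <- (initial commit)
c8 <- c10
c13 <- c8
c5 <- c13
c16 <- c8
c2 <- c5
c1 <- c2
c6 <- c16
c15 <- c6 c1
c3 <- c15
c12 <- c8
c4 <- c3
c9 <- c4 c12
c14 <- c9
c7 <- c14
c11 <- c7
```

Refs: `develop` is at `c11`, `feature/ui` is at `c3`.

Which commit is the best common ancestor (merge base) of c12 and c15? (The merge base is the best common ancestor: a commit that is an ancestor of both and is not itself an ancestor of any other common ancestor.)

c8

Ancestors of c12: {c10, c12, c8}.
Ancestors of c15: {c1, c10, c13, c15, c16, c2, c5, c6, c8}.
Common ancestors: {c10, c8}.
Among these, c8 is not an ancestor of any other common ancestor — it is the merge base.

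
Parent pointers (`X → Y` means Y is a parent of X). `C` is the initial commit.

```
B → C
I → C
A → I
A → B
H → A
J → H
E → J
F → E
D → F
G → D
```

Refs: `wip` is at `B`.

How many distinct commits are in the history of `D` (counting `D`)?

9

Walking parent pointers from D: reachable set = {A, B, C, D, E, F, H, I, J}.
That is 9 commits.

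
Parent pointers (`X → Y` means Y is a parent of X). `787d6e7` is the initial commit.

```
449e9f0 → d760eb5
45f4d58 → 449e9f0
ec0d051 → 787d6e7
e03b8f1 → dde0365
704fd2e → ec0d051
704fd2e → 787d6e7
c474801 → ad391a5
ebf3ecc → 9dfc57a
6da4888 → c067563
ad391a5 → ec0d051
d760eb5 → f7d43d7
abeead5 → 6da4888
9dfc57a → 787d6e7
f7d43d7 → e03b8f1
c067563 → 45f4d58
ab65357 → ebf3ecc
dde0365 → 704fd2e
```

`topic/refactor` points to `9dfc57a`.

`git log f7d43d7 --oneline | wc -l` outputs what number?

Walking parent pointers from f7d43d7: reachable set = {704fd2e, 787d6e7, dde0365, e03b8f1, ec0d051, f7d43d7}.
That is 6 commits.

6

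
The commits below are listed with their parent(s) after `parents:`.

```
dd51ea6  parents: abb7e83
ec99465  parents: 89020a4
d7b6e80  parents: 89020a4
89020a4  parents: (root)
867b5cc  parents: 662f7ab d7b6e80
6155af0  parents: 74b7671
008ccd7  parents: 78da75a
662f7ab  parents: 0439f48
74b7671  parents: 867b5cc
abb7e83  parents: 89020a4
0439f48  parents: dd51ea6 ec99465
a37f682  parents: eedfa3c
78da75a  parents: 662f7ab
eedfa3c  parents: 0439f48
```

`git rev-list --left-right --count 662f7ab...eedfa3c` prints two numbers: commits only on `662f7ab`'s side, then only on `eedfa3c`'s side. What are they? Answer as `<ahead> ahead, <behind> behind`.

Reachable from 662f7ab: {0439f48, 662f7ab, 89020a4, abb7e83, dd51ea6, ec99465}.
Reachable from eedfa3c: {0439f48, 89020a4, abb7e83, dd51ea6, ec99465, eedfa3c}.
Only in 662f7ab's history (ahead): {662f7ab} — 1.
Only in eedfa3c's history (behind): {eedfa3c} — 1.

1 ahead, 1 behind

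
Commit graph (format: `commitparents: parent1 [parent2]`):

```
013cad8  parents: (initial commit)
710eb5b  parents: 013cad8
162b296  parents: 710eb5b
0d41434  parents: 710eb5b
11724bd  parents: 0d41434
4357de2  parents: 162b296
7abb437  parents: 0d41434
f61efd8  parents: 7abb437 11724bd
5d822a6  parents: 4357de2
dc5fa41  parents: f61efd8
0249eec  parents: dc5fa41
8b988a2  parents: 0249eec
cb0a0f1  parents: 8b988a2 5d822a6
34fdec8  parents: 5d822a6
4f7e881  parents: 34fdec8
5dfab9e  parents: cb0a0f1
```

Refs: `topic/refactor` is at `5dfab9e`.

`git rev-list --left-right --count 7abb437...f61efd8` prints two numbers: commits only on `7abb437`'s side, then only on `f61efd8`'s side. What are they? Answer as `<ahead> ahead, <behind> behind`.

0 ahead, 2 behind

Reachable from 7abb437: {013cad8, 0d41434, 710eb5b, 7abb437}.
Reachable from f61efd8: {013cad8, 0d41434, 11724bd, 710eb5b, 7abb437, f61efd8}.
Only in 7abb437's history (ahead): {} — 0.
Only in f61efd8's history (behind): {11724bd, f61efd8} — 2.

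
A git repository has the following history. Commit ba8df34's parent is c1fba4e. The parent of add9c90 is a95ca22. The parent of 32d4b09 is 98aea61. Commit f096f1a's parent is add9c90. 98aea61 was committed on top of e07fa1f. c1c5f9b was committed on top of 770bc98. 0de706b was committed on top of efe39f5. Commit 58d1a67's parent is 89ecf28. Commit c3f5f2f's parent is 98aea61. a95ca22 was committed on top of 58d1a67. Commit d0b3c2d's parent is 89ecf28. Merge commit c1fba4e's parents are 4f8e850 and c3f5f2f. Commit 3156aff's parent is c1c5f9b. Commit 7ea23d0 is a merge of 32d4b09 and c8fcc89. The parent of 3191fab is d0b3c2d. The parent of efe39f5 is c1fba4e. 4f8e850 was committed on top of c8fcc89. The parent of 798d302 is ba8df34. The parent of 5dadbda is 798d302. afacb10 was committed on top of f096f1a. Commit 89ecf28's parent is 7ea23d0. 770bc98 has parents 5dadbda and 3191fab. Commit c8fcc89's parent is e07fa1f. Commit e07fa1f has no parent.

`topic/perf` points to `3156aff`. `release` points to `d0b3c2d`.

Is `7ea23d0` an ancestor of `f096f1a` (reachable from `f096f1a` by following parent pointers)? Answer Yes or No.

Yes

Ancestors of f096f1a (commits reachable by following parents): {32d4b09, 58d1a67, 7ea23d0, 89ecf28, 98aea61, a95ca22, add9c90, c8fcc89, e07fa1f, f096f1a}.
7ea23d0 is in that set, so it is an ancestor of f096f1a.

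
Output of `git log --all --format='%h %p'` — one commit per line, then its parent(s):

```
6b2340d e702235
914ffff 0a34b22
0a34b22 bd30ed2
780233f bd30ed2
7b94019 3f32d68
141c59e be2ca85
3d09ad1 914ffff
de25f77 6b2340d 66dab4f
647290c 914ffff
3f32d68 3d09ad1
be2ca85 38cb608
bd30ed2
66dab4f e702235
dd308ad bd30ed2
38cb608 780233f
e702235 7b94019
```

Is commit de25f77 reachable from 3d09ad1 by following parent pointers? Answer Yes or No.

No

Ancestors of 3d09ad1: {0a34b22, 3d09ad1, 914ffff, bd30ed2}.
de25f77 is not in that set, so it is not an ancestor of 3d09ad1.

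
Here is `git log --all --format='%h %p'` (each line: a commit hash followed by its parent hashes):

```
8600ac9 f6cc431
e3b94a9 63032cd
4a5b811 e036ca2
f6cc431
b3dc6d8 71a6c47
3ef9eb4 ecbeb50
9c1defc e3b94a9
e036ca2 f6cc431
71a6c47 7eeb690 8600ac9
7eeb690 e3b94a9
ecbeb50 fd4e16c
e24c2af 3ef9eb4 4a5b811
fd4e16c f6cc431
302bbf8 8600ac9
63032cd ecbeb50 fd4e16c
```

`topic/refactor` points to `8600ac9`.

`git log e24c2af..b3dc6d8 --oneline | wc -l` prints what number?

Reachable from b3dc6d8: {63032cd, 71a6c47, 7eeb690, 8600ac9, b3dc6d8, e3b94a9, ecbeb50, f6cc431, fd4e16c}.
Reachable from e24c2af: {3ef9eb4, 4a5b811, e036ca2, e24c2af, ecbeb50, f6cc431, fd4e16c}.
In b3dc6d8's history but not e24c2af's: {63032cd, 71a6c47, 7eeb690, 8600ac9, b3dc6d8, e3b94a9} — 6 commits.

6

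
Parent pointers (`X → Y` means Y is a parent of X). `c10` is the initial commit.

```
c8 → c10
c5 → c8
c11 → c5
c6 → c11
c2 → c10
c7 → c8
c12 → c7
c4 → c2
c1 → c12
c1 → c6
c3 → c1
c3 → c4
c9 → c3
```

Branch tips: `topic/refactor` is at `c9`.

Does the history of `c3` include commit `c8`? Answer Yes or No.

Ancestors of c3 (commits reachable by following parents): {c1, c10, c11, c12, c2, c3, c4, c5, c6, c7, c8}.
c8 is in that set, so it is an ancestor of c3.

Yes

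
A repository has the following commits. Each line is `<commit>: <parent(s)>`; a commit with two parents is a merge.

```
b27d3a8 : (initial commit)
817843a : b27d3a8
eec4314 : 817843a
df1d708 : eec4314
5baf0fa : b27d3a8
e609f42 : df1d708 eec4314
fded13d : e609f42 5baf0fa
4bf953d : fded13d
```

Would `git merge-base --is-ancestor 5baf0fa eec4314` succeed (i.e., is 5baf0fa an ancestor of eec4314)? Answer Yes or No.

No

Ancestors of eec4314: {817843a, b27d3a8, eec4314}.
5baf0fa is not in that set, so it is not an ancestor of eec4314.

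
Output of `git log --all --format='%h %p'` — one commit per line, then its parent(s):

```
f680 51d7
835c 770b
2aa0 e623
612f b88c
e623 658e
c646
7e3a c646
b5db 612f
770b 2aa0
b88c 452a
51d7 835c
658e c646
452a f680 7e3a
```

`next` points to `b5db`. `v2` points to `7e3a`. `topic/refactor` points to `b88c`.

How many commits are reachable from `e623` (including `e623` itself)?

Walking parent pointers from e623: reachable set = {658e, c646, e623}.
That is 3 commits.

3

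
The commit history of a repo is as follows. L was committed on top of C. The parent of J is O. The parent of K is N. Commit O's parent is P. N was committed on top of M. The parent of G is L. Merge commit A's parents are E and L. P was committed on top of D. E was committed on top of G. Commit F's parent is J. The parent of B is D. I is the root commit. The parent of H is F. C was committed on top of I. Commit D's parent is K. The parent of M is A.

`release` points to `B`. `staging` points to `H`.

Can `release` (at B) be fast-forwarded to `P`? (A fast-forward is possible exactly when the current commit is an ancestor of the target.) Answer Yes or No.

No

A fast-forward from B to P is possible iff B is an ancestor of P.
Ancestors of P: {A, C, D, E, G, I, K, L, M, N, P}.
B is not among them, so fast-forward is not possible.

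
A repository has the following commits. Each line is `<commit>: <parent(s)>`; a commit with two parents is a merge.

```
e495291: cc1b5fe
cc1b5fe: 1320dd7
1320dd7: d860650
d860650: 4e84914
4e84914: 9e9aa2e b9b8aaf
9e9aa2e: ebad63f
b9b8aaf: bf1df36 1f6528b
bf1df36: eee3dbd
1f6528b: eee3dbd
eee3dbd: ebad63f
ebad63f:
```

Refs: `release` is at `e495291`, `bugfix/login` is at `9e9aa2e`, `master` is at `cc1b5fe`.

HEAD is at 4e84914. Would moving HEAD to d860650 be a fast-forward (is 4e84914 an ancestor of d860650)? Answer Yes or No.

Yes

A fast-forward from 4e84914 to d860650 is possible iff 4e84914 is an ancestor of d860650.
Ancestors of d860650: {1f6528b, 4e84914, 9e9aa2e, b9b8aaf, bf1df36, d860650, ebad63f, eee3dbd}.
4e84914 is among them, so fast-forward is possible.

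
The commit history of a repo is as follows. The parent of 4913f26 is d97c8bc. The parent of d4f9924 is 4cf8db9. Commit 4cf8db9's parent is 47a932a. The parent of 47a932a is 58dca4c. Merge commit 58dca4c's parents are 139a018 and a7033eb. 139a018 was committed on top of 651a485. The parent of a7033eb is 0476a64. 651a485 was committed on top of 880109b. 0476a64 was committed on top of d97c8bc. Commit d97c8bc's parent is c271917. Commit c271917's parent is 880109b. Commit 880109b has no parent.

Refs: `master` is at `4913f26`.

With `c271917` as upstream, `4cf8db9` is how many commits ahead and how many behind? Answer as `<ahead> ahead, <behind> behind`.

8 ahead, 0 behind

Reachable from 4cf8db9: {0476a64, 139a018, 47a932a, 4cf8db9, 58dca4c, 651a485, 880109b, a7033eb, c271917, d97c8bc}.
Reachable from c271917: {880109b, c271917}.
Only in 4cf8db9's history (ahead): {0476a64, 139a018, 47a932a, 4cf8db9, 58dca4c, 651a485, a7033eb, d97c8bc} — 8.
Only in c271917's history (behind): {} — 0.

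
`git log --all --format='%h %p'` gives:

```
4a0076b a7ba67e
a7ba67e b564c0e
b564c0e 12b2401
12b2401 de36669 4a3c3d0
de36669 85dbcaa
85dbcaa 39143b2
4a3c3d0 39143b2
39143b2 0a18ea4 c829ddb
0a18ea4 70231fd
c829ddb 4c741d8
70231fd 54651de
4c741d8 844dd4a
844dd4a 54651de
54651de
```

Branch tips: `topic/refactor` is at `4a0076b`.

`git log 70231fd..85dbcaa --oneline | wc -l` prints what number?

6

Reachable from 85dbcaa: {0a18ea4, 39143b2, 4c741d8, 54651de, 70231fd, 844dd4a, 85dbcaa, c829ddb}.
Reachable from 70231fd: {54651de, 70231fd}.
In 85dbcaa's history but not 70231fd's: {0a18ea4, 39143b2, 4c741d8, 844dd4a, 85dbcaa, c829ddb} — 6 commits.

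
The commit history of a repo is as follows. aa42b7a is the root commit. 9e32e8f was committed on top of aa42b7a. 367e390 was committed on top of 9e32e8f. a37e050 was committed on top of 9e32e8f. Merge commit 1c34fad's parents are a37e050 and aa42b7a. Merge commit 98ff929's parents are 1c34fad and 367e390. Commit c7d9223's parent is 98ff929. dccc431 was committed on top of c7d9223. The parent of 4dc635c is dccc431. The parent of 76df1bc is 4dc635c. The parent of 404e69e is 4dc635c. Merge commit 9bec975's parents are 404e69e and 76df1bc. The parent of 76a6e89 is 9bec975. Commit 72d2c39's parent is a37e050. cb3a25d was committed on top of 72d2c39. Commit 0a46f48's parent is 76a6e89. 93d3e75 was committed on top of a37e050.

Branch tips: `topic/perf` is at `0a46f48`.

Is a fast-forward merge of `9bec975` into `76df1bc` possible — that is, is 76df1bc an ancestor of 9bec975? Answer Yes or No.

Yes

A fast-forward from 76df1bc to 9bec975 is possible iff 76df1bc is an ancestor of 9bec975.
Ancestors of 9bec975: {1c34fad, 367e390, 404e69e, 4dc635c, 76df1bc, 98ff929, 9bec975, 9e32e8f, a37e050, aa42b7a, c7d9223, dccc431}.
76df1bc is among them, so fast-forward is possible.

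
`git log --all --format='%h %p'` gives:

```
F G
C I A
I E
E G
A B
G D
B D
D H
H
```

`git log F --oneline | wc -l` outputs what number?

Walking parent pointers from F: reachable set = {D, F, G, H}.
That is 4 commits.

4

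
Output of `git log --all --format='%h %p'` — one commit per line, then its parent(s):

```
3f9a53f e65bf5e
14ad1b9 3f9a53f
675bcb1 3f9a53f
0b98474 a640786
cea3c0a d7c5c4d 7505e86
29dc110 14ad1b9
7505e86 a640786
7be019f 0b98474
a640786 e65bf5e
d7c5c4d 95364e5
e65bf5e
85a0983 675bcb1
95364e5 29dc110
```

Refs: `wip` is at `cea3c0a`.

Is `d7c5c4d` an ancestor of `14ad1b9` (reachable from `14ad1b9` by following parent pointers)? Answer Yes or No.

No

Ancestors of 14ad1b9: {14ad1b9, 3f9a53f, e65bf5e}.
d7c5c4d is not in that set, so it is not an ancestor of 14ad1b9.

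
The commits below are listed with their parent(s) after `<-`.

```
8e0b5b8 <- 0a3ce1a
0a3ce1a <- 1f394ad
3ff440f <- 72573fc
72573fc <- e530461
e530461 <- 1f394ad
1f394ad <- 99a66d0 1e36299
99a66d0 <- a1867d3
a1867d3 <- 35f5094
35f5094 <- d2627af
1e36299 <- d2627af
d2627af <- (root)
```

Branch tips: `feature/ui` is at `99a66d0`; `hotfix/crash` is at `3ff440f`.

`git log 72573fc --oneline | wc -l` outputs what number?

Walking parent pointers from 72573fc: reachable set = {1e36299, 1f394ad, 35f5094, 72573fc, 99a66d0, a1867d3, d2627af, e530461}.
That is 8 commits.

8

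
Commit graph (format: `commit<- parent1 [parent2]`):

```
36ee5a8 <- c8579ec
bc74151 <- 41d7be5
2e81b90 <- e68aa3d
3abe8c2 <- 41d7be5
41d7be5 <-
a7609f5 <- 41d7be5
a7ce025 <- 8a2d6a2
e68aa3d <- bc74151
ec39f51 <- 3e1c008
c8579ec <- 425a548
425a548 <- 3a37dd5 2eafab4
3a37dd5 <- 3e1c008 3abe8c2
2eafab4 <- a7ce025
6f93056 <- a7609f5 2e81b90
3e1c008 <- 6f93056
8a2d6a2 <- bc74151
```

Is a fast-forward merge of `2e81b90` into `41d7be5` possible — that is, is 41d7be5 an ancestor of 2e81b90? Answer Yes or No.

A fast-forward from 41d7be5 to 2e81b90 is possible iff 41d7be5 is an ancestor of 2e81b90.
Ancestors of 2e81b90: {2e81b90, 41d7be5, bc74151, e68aa3d}.
41d7be5 is among them, so fast-forward is possible.

Yes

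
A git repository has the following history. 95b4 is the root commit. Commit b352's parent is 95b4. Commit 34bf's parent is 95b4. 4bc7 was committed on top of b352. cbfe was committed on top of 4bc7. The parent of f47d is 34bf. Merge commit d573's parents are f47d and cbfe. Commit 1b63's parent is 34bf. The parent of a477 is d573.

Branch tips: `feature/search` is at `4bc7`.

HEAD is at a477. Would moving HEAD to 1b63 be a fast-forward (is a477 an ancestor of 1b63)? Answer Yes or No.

A fast-forward from a477 to 1b63 is possible iff a477 is an ancestor of 1b63.
Ancestors of 1b63: {1b63, 34bf, 95b4}.
a477 is not among them, so fast-forward is not possible.

No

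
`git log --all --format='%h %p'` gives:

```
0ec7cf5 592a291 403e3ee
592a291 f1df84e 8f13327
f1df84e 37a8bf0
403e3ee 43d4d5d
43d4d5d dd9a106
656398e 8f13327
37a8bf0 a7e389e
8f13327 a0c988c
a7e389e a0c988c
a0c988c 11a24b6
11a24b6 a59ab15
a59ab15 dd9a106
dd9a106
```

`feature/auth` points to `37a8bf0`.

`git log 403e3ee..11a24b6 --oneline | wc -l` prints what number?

Reachable from 11a24b6: {11a24b6, a59ab15, dd9a106}.
Reachable from 403e3ee: {403e3ee, 43d4d5d, dd9a106}.
In 11a24b6's history but not 403e3ee's: {11a24b6, a59ab15} — 2 commits.

2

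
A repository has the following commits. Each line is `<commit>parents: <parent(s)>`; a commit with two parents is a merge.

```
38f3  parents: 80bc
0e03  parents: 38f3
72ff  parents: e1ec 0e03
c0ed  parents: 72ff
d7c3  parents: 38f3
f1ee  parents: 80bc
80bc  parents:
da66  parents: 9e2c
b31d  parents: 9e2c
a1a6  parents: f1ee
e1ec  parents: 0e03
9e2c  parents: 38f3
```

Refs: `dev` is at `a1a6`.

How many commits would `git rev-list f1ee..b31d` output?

3

Reachable from b31d: {38f3, 80bc, 9e2c, b31d}.
Reachable from f1ee: {80bc, f1ee}.
In b31d's history but not f1ee's: {38f3, 9e2c, b31d} — 3 commits.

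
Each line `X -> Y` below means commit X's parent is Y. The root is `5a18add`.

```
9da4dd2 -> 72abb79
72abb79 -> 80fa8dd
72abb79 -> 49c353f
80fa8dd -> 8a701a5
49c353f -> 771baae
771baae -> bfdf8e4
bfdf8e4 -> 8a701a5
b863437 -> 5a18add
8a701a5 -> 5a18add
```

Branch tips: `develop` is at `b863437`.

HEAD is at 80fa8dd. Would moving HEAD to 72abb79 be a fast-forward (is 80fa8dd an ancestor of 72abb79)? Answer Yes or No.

Yes

A fast-forward from 80fa8dd to 72abb79 is possible iff 80fa8dd is an ancestor of 72abb79.
Ancestors of 72abb79: {49c353f, 5a18add, 72abb79, 771baae, 80fa8dd, 8a701a5, bfdf8e4}.
80fa8dd is among them, so fast-forward is possible.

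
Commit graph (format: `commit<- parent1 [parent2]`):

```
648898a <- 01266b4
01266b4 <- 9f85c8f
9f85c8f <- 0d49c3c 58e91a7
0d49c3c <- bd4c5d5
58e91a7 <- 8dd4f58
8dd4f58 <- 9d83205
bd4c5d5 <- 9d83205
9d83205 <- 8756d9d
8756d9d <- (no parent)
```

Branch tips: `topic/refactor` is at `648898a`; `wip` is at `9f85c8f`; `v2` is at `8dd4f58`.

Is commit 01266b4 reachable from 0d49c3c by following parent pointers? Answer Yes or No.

Ancestors of 0d49c3c: {0d49c3c, 8756d9d, 9d83205, bd4c5d5}.
01266b4 is not in that set, so it is not an ancestor of 0d49c3c.

No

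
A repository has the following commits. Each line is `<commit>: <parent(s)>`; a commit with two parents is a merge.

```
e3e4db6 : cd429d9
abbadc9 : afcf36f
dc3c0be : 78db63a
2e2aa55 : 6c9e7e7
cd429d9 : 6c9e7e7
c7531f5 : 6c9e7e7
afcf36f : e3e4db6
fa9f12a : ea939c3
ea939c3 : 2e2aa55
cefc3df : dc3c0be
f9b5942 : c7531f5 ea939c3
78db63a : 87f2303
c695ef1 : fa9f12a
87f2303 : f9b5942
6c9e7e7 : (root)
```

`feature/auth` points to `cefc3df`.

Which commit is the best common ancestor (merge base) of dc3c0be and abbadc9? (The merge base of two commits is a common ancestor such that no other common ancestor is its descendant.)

6c9e7e7

Ancestors of dc3c0be: {2e2aa55, 6c9e7e7, 78db63a, 87f2303, c7531f5, dc3c0be, ea939c3, f9b5942}.
Ancestors of abbadc9: {6c9e7e7, abbadc9, afcf36f, cd429d9, e3e4db6}.
Common ancestors: {6c9e7e7}.
The only common ancestor is 6c9e7e7, so it is the merge base.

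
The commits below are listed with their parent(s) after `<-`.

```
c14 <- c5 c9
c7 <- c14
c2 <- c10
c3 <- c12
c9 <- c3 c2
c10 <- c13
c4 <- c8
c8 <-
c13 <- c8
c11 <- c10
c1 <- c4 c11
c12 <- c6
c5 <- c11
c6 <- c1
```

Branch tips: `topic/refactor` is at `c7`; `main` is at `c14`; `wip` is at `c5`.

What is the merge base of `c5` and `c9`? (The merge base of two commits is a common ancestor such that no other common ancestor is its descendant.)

c11

Ancestors of c5: {c10, c11, c13, c5, c8}.
Ancestors of c9: {c1, c10, c11, c12, c13, c2, c3, c4, c6, c8, c9}.
Common ancestors: {c10, c11, c13, c8}.
Among these, c11 is not an ancestor of any other common ancestor — it is the merge base.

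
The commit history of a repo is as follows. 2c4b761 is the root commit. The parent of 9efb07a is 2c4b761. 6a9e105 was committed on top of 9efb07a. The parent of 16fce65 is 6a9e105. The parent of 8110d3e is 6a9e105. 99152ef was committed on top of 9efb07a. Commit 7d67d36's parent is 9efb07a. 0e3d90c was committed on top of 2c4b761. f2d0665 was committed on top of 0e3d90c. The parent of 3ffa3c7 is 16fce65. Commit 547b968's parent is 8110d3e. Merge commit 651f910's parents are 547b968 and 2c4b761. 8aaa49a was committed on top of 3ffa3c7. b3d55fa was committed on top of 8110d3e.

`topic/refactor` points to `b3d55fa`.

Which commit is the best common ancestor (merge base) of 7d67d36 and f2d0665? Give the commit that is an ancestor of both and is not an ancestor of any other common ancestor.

2c4b761

Ancestors of 7d67d36: {2c4b761, 7d67d36, 9efb07a}.
Ancestors of f2d0665: {0e3d90c, 2c4b761, f2d0665}.
Common ancestors: {2c4b761}.
The only common ancestor is 2c4b761, so it is the merge base.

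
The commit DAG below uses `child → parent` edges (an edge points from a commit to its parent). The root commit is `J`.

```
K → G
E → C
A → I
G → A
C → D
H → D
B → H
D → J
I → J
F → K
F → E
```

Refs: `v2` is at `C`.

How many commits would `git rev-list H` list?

3

Walking parent pointers from H: reachable set = {D, H, J}.
That is 3 commits.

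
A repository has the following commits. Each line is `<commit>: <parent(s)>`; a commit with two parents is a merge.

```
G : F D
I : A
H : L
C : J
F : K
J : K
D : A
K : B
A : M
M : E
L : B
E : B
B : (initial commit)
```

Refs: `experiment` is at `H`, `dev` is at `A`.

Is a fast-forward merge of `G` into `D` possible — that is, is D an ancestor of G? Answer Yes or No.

A fast-forward from D to G is possible iff D is an ancestor of G.
Ancestors of G: {A, B, D, E, F, G, K, M}.
D is among them, so fast-forward is possible.

Yes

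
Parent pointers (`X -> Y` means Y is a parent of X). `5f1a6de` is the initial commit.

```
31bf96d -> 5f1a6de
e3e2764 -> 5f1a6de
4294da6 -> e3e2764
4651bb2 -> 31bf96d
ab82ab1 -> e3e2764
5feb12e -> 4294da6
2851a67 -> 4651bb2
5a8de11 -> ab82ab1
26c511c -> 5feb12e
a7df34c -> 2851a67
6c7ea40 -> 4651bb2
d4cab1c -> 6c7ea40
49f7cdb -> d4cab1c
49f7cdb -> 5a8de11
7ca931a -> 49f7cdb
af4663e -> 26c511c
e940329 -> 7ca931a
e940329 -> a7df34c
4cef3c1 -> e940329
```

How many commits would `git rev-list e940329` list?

Walking parent pointers from e940329: reachable set = {2851a67, 31bf96d, 4651bb2, 49f7cdb, 5a8de11, 5f1a6de, 6c7ea40, 7ca931a, a7df34c, ab82ab1, d4cab1c, e3e2764, e940329}.
That is 13 commits.

13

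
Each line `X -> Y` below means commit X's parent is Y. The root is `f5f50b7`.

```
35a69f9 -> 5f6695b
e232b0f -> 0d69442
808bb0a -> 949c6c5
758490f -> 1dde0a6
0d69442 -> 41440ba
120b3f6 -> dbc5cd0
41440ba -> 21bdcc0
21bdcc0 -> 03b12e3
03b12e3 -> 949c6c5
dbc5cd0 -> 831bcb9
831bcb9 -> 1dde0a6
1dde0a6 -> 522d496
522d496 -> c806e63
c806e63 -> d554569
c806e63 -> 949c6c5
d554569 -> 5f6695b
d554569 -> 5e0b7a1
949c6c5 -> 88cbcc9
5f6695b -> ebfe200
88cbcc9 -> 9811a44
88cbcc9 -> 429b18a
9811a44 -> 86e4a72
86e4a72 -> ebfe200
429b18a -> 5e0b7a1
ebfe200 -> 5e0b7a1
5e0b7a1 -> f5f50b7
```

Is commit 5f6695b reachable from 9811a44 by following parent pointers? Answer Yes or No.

No

Ancestors of 9811a44: {5e0b7a1, 86e4a72, 9811a44, ebfe200, f5f50b7}.
5f6695b is not in that set, so it is not an ancestor of 9811a44.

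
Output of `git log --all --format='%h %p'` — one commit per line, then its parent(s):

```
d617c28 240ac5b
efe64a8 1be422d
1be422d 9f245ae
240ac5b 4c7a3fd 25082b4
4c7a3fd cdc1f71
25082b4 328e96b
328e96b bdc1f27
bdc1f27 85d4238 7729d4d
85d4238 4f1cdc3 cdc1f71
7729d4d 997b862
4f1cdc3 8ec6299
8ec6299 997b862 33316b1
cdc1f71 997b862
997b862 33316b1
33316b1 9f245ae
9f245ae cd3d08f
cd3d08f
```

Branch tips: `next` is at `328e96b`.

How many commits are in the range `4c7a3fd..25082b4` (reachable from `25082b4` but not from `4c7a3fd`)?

7

Reachable from 25082b4: {25082b4, 328e96b, 33316b1, 4f1cdc3, 7729d4d, 85d4238, 8ec6299, 997b862, 9f245ae, bdc1f27, cd3d08f, cdc1f71}.
Reachable from 4c7a3fd: {33316b1, 4c7a3fd, 997b862, 9f245ae, cd3d08f, cdc1f71}.
In 25082b4's history but not 4c7a3fd's: {25082b4, 328e96b, 4f1cdc3, 7729d4d, 85d4238, 8ec6299, bdc1f27} — 7 commits.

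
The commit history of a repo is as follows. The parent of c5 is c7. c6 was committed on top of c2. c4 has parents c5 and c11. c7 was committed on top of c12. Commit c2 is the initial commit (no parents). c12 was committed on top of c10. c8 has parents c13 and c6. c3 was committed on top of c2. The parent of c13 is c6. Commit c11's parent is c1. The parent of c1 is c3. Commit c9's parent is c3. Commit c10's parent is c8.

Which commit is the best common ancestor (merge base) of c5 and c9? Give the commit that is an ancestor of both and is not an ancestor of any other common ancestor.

c2

Ancestors of c5: {c10, c12, c13, c2, c5, c6, c7, c8}.
Ancestors of c9: {c2, c3, c9}.
Common ancestors: {c2}.
The only common ancestor is c2, so it is the merge base.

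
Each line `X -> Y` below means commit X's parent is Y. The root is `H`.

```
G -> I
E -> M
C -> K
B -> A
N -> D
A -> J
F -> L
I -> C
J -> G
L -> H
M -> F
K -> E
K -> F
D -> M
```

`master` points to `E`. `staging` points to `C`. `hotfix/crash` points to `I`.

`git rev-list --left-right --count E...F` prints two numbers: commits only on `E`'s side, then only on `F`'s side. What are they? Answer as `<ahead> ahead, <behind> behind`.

Reachable from E: {E, F, H, L, M}.
Reachable from F: {F, H, L}.
Only in E's history (ahead): {E, M} — 2.
Only in F's history (behind): {} — 0.

2 ahead, 0 behind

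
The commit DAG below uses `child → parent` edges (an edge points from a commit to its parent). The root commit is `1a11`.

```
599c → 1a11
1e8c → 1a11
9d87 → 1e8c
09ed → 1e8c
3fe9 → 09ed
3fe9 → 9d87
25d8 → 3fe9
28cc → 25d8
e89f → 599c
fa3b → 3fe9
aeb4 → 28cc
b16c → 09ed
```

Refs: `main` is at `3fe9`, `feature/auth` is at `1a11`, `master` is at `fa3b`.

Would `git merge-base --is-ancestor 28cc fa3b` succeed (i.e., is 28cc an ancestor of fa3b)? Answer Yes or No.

Ancestors of fa3b: {09ed, 1a11, 1e8c, 3fe9, 9d87, fa3b}.
28cc is not in that set, so it is not an ancestor of fa3b.

No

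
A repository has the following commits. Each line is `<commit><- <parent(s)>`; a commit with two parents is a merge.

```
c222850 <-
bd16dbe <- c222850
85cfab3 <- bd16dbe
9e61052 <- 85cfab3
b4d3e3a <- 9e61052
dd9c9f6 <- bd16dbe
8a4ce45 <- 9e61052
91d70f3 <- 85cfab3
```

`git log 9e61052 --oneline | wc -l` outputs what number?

4

Walking parent pointers from 9e61052: reachable set = {85cfab3, 9e61052, bd16dbe, c222850}.
That is 4 commits.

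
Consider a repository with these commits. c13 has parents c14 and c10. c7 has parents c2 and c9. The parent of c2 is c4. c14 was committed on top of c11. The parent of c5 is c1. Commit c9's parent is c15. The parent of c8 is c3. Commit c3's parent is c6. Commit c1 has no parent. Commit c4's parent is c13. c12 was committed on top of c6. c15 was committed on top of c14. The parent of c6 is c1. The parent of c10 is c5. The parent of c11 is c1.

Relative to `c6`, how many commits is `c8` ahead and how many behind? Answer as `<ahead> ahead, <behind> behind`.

2 ahead, 0 behind

Reachable from c8: {c1, c3, c6, c8}.
Reachable from c6: {c1, c6}.
Only in c8's history (ahead): {c3, c8} — 2.
Only in c6's history (behind): {} — 0.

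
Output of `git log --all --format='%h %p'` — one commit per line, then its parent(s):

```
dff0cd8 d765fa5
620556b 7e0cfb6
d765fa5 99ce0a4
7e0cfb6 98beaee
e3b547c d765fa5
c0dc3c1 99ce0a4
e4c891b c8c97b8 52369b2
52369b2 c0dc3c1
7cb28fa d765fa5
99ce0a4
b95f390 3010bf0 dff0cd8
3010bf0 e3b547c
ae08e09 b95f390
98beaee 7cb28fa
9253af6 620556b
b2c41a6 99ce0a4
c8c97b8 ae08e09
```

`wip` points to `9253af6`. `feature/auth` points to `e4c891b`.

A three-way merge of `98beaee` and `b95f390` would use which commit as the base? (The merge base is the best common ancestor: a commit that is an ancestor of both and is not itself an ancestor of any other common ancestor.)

d765fa5

Ancestors of 98beaee: {7cb28fa, 98beaee, 99ce0a4, d765fa5}.
Ancestors of b95f390: {3010bf0, 99ce0a4, b95f390, d765fa5, dff0cd8, e3b547c}.
Common ancestors: {99ce0a4, d765fa5}.
Among these, d765fa5 is not an ancestor of any other common ancestor — it is the merge base.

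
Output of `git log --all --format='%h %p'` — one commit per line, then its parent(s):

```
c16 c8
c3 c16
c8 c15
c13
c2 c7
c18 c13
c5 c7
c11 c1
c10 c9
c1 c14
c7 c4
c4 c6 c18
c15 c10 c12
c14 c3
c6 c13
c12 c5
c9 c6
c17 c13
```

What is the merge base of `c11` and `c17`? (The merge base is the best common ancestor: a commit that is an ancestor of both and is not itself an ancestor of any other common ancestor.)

c13

Ancestors of c11: {c1, c10, c11, c12, c13, c14, c15, c16, c18, c3, c4, c5, c6, c7, c8, c9}.
Ancestors of c17: {c13, c17}.
Common ancestors: {c13}.
The only common ancestor is c13, so it is the merge base.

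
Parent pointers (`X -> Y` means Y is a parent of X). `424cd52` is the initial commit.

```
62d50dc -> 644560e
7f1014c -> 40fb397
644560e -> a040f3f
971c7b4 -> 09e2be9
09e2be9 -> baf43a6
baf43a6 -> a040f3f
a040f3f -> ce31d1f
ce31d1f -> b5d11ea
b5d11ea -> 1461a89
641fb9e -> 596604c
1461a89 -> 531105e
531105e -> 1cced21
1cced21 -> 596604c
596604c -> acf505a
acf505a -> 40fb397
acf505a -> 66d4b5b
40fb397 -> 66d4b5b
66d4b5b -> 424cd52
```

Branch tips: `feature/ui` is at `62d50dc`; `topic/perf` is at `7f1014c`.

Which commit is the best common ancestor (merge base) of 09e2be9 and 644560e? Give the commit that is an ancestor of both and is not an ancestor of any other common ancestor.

Ancestors of 09e2be9: {09e2be9, 1461a89, 1cced21, 40fb397, 424cd52, 531105e, 596604c, 66d4b5b, a040f3f, acf505a, b5d11ea, baf43a6, ce31d1f}.
Ancestors of 644560e: {1461a89, 1cced21, 40fb397, 424cd52, 531105e, 596604c, 644560e, 66d4b5b, a040f3f, acf505a, b5d11ea, ce31d1f}.
Common ancestors: {1461a89, 1cced21, 40fb397, 424cd52, 531105e, 596604c, 66d4b5b, a040f3f, acf505a, b5d11ea, ce31d1f}.
Among these, a040f3f is not an ancestor of any other common ancestor — it is the merge base.

a040f3f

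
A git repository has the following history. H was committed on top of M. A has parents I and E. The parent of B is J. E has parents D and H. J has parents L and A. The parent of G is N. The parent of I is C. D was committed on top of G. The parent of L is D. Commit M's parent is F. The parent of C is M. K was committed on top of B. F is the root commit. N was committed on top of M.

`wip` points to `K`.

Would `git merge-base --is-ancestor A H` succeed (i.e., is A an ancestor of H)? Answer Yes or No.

Ancestors of H: {F, H, M}.
A is not in that set, so it is not an ancestor of H.

No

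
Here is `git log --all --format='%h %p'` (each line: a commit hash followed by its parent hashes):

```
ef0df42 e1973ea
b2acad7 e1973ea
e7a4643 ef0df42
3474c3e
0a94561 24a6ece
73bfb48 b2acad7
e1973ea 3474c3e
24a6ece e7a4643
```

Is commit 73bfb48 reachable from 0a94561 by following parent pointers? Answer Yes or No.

Ancestors of 0a94561: {0a94561, 24a6ece, 3474c3e, e1973ea, e7a4643, ef0df42}.
73bfb48 is not in that set, so it is not an ancestor of 0a94561.

No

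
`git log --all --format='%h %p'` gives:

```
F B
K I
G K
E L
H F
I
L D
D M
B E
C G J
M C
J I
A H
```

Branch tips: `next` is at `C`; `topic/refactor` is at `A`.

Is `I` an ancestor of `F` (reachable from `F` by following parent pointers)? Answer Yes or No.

Yes

Ancestors of F (commits reachable by following parents): {B, C, D, E, F, G, I, J, K, L, M}.
I is in that set, so it is an ancestor of F.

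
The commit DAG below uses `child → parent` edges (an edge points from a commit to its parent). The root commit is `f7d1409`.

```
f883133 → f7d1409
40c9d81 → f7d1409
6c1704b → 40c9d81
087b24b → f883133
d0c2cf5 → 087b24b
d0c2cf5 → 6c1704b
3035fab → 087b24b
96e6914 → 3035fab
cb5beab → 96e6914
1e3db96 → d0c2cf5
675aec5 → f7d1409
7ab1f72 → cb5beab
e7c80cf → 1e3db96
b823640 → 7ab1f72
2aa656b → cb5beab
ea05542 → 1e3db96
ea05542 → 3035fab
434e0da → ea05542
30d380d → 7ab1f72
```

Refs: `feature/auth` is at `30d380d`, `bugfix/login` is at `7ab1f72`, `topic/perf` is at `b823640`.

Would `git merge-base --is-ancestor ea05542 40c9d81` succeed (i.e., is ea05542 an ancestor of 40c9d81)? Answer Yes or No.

No

Ancestors of 40c9d81: {40c9d81, f7d1409}.
ea05542 is not in that set, so it is not an ancestor of 40c9d81.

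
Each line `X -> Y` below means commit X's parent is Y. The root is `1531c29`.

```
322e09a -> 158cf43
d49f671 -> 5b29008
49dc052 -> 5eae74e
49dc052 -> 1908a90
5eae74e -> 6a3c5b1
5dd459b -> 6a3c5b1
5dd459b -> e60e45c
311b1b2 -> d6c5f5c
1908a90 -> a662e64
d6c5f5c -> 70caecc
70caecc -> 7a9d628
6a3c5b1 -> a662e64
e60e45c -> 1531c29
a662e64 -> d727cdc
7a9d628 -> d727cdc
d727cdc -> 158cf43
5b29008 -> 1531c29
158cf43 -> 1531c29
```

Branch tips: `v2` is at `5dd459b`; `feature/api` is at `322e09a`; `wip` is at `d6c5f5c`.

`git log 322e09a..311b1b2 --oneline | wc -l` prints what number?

5

Reachable from 311b1b2: {1531c29, 158cf43, 311b1b2, 70caecc, 7a9d628, d6c5f5c, d727cdc}.
Reachable from 322e09a: {1531c29, 158cf43, 322e09a}.
In 311b1b2's history but not 322e09a's: {311b1b2, 70caecc, 7a9d628, d6c5f5c, d727cdc} — 5 commits.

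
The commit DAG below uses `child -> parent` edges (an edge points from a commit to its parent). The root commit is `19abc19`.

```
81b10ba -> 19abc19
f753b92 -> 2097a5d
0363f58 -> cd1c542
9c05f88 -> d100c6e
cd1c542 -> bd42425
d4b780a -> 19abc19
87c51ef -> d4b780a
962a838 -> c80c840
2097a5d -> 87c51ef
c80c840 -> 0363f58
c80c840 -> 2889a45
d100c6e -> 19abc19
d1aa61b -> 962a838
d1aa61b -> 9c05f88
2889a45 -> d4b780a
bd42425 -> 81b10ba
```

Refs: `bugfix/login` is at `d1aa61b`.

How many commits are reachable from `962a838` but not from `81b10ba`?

Reachable from 962a838: {0363f58, 19abc19, 2889a45, 81b10ba, 962a838, bd42425, c80c840, cd1c542, d4b780a}.
Reachable from 81b10ba: {19abc19, 81b10ba}.
In 962a838's history but not 81b10ba's: {0363f58, 2889a45, 962a838, bd42425, c80c840, cd1c542, d4b780a} — 7 commits.

7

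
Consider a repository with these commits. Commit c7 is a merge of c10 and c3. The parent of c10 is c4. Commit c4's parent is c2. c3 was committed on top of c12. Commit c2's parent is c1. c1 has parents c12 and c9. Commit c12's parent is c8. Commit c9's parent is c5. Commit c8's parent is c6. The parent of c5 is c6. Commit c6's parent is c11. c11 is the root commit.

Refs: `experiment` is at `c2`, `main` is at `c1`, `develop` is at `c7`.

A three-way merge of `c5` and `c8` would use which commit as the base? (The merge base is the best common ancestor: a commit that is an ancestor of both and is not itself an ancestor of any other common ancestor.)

c6

Ancestors of c5: {c11, c5, c6}.
Ancestors of c8: {c11, c6, c8}.
Common ancestors: {c11, c6}.
Among these, c6 is not an ancestor of any other common ancestor — it is the merge base.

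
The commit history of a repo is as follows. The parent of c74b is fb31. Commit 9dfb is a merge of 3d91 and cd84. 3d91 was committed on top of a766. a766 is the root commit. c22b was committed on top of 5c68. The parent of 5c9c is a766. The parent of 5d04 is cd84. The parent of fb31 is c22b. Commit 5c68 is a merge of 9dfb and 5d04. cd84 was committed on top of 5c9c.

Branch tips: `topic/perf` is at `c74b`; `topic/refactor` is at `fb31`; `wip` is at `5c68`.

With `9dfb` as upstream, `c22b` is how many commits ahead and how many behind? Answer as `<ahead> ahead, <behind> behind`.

Reachable from c22b: {3d91, 5c68, 5c9c, 5d04, 9dfb, a766, c22b, cd84}.
Reachable from 9dfb: {3d91, 5c9c, 9dfb, a766, cd84}.
Only in c22b's history (ahead): {5c68, 5d04, c22b} — 3.
Only in 9dfb's history (behind): {} — 0.

3 ahead, 0 behind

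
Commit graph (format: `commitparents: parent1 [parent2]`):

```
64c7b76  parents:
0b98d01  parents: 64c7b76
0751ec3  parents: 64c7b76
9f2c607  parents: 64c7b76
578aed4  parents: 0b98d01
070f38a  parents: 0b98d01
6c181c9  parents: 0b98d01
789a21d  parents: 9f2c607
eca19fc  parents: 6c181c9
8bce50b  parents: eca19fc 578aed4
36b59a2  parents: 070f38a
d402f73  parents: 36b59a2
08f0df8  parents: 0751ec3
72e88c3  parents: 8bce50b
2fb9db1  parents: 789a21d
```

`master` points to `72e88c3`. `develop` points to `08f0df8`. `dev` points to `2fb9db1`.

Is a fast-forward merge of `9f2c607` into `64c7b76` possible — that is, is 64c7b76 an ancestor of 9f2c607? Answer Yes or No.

Yes

A fast-forward from 64c7b76 to 9f2c607 is possible iff 64c7b76 is an ancestor of 9f2c607.
Ancestors of 9f2c607: {64c7b76, 9f2c607}.
64c7b76 is among them, so fast-forward is possible.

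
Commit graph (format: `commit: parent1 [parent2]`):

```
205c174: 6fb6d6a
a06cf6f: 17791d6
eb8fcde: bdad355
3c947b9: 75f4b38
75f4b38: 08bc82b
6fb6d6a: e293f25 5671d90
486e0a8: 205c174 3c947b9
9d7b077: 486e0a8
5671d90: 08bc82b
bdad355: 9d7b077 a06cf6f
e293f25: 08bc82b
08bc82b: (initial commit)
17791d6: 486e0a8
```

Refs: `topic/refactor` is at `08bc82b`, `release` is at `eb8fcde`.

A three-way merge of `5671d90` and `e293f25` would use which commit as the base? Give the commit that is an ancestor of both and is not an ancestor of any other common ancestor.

08bc82b

Ancestors of 5671d90: {08bc82b, 5671d90}.
Ancestors of e293f25: {08bc82b, e293f25}.
Common ancestors: {08bc82b}.
The only common ancestor is 08bc82b, so it is the merge base.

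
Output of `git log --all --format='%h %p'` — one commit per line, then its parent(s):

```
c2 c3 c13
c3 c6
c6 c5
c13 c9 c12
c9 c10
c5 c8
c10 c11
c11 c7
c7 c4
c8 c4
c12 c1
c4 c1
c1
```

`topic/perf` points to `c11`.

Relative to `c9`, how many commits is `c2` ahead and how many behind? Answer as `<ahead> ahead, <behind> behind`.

Reachable from c2: {c1, c10, c11, c12, c13, c2, c3, c4, c5, c6, c7, c8, c9}.
Reachable from c9: {c1, c10, c11, c4, c7, c9}.
Only in c2's history (ahead): {c12, c13, c2, c3, c5, c6, c8} — 7.
Only in c9's history (behind): {} — 0.

7 ahead, 0 behind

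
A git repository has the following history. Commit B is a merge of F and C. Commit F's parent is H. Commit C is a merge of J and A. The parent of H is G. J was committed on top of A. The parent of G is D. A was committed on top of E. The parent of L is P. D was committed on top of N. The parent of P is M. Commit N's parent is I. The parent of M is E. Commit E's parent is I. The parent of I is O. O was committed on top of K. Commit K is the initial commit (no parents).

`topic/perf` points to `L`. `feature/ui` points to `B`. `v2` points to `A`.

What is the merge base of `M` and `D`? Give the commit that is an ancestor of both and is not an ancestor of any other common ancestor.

Ancestors of M: {E, I, K, M, O}.
Ancestors of D: {D, I, K, N, O}.
Common ancestors: {I, K, O}.
Among these, I is not an ancestor of any other common ancestor — it is the merge base.

I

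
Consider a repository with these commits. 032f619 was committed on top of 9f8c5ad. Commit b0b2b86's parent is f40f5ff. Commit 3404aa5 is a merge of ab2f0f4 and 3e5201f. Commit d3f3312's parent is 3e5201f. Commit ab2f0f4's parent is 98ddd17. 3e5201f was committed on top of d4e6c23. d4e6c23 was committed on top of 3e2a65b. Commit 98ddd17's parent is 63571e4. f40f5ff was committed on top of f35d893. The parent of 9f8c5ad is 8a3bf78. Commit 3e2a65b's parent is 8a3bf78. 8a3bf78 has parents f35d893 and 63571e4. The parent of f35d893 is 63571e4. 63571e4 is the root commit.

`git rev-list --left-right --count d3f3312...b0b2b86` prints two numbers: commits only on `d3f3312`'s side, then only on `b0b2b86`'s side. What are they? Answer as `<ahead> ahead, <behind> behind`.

Reachable from d3f3312: {3e2a65b, 3e5201f, 63571e4, 8a3bf78, d3f3312, d4e6c23, f35d893}.
Reachable from b0b2b86: {63571e4, b0b2b86, f35d893, f40f5ff}.
Only in d3f3312's history (ahead): {3e2a65b, 3e5201f, 8a3bf78, d3f3312, d4e6c23} — 5.
Only in b0b2b86's history (behind): {b0b2b86, f40f5ff} — 2.

5 ahead, 2 behind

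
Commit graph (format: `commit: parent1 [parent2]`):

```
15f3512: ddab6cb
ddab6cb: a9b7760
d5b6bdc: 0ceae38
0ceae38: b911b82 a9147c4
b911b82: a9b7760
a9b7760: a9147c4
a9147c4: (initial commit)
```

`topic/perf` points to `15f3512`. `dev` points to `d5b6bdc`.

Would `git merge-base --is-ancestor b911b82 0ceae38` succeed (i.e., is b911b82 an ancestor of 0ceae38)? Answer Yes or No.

Yes

Ancestors of 0ceae38 (commits reachable by following parents): {0ceae38, a9147c4, a9b7760, b911b82}.
b911b82 is in that set, so it is an ancestor of 0ceae38.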